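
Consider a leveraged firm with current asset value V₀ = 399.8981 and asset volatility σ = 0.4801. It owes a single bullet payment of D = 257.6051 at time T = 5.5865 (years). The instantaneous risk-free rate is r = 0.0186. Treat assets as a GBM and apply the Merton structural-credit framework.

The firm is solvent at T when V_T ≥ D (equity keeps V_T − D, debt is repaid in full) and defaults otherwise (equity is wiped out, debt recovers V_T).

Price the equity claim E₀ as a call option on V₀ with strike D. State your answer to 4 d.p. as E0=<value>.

E0=232.9205

d₁ = [ln(V₀/D) + (r + σ²/2)T] / (σ√T)
   = [ln(399.8981/257.6051) + (0.0186 + 0.5·0.4801²)·5.5865] / (0.4801·√5.5865)
   = [0.439782 + 0.747742] / 1.134754 = 1.046504
d₂ = d₁ − σ√T = 1.046504 − 1.134754 = -0.088250
N(d₁) = 0.852336,  N(d₂) = 0.464839,  e^(−rT) = 0.901307
E₀ = V₀·N(d₁) − D·e^(−rT)·N(d₂)
   = 399.8981·0.852336 − 257.6051·0.901307·0.464839 = 232.920480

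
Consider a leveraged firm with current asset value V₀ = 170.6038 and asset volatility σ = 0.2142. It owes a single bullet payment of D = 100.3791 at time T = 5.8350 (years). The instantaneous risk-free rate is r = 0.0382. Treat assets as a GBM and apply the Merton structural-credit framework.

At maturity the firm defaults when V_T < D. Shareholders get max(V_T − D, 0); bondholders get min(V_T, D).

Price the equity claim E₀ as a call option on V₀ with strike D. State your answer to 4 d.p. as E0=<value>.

E0=92.1958

d₁ = [ln(V₀/D) + (r + σ²/2)T] / (σ√T)
   = [ln(170.6038/100.3791) + (0.0382 + 0.5·0.2142²)·5.8350] / (0.2142·√5.8350)
   = [0.530390 + 0.356757] / 0.517416 = 1.714571
d₂ = d₁ − σ√T = 1.714571 − 0.517416 = 1.197155
N(d₁) = 0.956788,  N(d₂) = 0.884377,  e^(−rT) = 0.800197
E₀ = V₀·N(d₁) − D·e^(−rT)·N(d₂)
   = 170.6038·0.956788 − 100.3791·0.800197·0.884377 = 92.195797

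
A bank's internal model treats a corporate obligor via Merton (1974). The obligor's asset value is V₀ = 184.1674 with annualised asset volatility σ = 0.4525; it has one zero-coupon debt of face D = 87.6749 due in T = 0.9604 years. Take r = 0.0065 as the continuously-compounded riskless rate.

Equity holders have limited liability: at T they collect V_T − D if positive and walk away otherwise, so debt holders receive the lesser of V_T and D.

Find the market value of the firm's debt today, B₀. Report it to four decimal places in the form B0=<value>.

d₁ = [ln(V₀/D) + (r + σ²/2)T] / (σ√T)
   = [ln(184.1674/87.6749) + (0.0065 + 0.5·0.4525²)·0.9604] / (0.4525·√0.9604)
   = [0.742209 + 0.104567] / 0.443450 = 1.909519
d₂ = d₁ − σ√T = 1.909519 − 0.443450 = 1.466069
N(d₁) = 0.971902,  N(d₂) = 0.928685,  e^(−rT) = 0.993777
E₀ = V₀·N(d₁) − D·e^(−rT)·N(d₂)
   = 184.1674·0.971902 − 87.6749·0.993777·0.928685 = 98.077058
B₀ = V₀ − E₀ = 184.1674 − 98.077058 = 86.090342

B0=86.0903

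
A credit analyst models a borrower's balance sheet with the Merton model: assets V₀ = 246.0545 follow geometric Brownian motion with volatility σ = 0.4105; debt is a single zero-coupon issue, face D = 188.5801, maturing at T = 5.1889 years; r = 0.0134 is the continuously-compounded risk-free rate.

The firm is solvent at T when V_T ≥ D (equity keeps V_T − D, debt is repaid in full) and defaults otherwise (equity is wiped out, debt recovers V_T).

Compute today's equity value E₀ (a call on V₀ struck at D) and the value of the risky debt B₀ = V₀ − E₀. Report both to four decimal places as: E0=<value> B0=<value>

E0=115.4441 B0=130.6104

d₁ = [ln(V₀/D) + (r + σ²/2)T] / (σ√T)
   = [ln(246.0545/188.5801) + (0.0134 + 0.5·0.4105²)·5.1889] / (0.4105·√5.1889)
   = [0.266030 + 0.506723] / 0.935084 = 0.826399
d₂ = d₁ − σ√T = 0.826399 − 0.935084 = -0.108685
N(d₁) = 0.795711,  N(d₂) = 0.456726,  e^(−rT) = 0.932831
E₀ = V₀·N(d₁) − D·e^(−rT)·N(d₂)
   = 246.0545·0.795711 − 188.5801·0.932831·0.456726 = 115.444092
B₀ = V₀ − E₀ = 246.0545 − 115.444092 = 130.610408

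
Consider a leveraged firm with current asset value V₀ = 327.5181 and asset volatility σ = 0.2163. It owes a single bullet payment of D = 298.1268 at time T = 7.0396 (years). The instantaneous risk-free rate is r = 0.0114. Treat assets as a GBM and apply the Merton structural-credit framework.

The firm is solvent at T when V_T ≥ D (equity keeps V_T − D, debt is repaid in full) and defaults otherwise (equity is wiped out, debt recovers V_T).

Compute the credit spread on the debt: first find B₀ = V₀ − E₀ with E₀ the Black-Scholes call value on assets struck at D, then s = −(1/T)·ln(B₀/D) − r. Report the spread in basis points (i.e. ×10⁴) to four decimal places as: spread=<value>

spread=252.9771

d₁ = [ln(V₀/D) + (r + σ²/2)T] / (σ√T)
   = [ln(327.5181/298.1268) + (0.0114 + 0.5·0.2163²)·7.0396] / (0.2163·√7.0396)
   = [0.094024 + 0.244928] / 0.573892 = 0.590620
d₂ = d₁ − σ√T = 0.590620 − 0.573892 = 0.016727
N(d₁) = 0.722612,  N(d₂) = 0.506673,  e^(−rT) = 0.922884
E₀ = V₀·N(d₁) − D·e^(−rT)·N(d₂)
   = 327.5181·0.722612 − 298.1268·0.922884·0.506673 = 97.264406
B₀ = V₀ − E₀ = 327.5181 − 97.264406 = 230.253694
spread = −(1/T)·ln(B₀/D) − r = −(1/7.0396)·ln(230.253694/298.1268) − 0.0114 = 0.02529771
in basis points: 0.02529771 × 10⁴ = 252.9771 bp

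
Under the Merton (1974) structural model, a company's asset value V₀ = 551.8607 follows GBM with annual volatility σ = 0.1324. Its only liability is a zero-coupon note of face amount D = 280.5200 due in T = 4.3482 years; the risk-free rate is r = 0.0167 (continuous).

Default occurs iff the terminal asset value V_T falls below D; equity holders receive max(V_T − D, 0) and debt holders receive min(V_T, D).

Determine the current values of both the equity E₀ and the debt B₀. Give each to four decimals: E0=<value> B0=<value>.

E0=291.0939 B0=260.7668

d₁ = [ln(V₀/D) + (r + σ²/2)T] / (σ√T)
   = [ln(551.8607/280.5200) + (0.0167 + 0.5·0.1324²)·4.3482] / (0.1324·√4.3482)
   = [0.676651 + 0.110726] / 0.276085 = 2.851937
d₂ = d₁ − σ√T = 2.851937 − 0.276085 = 2.575853
N(d₁) = 0.997827,  N(d₂) = 0.995000,  e^(−rT) = 0.929959
E₀ = V₀·N(d₁) − D·e^(−rT)·N(d₂)
   = 551.8607·0.997827 − 280.5200·0.929959·0.995000 = 291.093898
B₀ = V₀ − E₀ = 551.8607 − 291.093898 = 260.766802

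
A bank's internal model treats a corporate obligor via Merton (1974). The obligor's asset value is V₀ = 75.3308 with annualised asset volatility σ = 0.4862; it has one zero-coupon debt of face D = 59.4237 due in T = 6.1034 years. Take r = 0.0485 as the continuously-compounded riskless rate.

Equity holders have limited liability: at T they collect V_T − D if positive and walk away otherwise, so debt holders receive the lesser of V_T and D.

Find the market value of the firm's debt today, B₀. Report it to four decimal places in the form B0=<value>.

B0=30.5065

d₁ = [ln(V₀/D) + (r + σ²/2)T] / (σ√T)
   = [ln(75.3308/59.4237) + (0.0485 + 0.5·0.4862²)·6.1034] / (0.4862·√6.1034)
   = [0.237196 + 1.017408] / 1.201160 = 1.044493
d₂ = d₁ − σ√T = 1.044493 − 1.201160 = -0.156667
N(d₁) = 0.851871,  N(d₂) = 0.437754,  e^(−rT) = 0.743776
E₀ = V₀·N(d₁) − D·e^(−rT)·N(d₂)
   = 75.3308·0.851871 − 59.4237·0.743776·0.437754 = 44.824338
B₀ = V₀ − E₀ = 75.3308 − 44.824338 = 30.506462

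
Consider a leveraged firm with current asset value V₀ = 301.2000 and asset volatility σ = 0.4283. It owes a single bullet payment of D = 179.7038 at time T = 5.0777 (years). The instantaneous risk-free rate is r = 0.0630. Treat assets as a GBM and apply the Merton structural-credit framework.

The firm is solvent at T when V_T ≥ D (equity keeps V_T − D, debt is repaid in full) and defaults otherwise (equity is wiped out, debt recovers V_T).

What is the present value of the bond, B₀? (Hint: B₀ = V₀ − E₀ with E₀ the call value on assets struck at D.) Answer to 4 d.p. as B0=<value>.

B0=111.4658

d₁ = [ln(V₀/D) + (r + σ²/2)T] / (σ√T)
   = [ln(301.2000/179.7038) + (0.0630 + 0.5·0.4283²)·5.0777] / (0.4283·√5.0777)
   = [0.516465 + 0.785624] / 0.965121 = 1.349146
d₂ = d₁ − σ√T = 1.349146 − 0.965121 = 0.384025
N(d₁) = 0.911355,  N(d₂) = 0.649520,  e^(−rT) = 0.726225
E₀ = V₀·N(d₁) − D·e^(−rT)·N(d₂)
   = 301.2000·0.911355 − 179.7038·0.726225·0.649520 = 189.734204
B₀ = V₀ − E₀ = 301.2000 − 189.734204 = 111.465796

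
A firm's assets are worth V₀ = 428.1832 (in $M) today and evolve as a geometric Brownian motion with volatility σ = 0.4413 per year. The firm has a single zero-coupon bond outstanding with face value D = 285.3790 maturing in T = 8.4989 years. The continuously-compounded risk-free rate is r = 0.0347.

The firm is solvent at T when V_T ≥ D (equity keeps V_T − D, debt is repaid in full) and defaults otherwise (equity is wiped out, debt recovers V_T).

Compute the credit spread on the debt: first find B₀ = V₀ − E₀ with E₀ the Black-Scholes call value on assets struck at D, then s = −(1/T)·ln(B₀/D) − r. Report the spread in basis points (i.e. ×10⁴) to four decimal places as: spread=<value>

d₁ = [ln(V₀/D) + (r + σ²/2)T] / (σ√T)
   = [ln(428.1832/285.3790) + (0.0347 + 0.5·0.4413²)·8.4989] / (0.4413·√8.4989)
   = [0.405733 + 1.122474] / 1.286516 = 1.187864
d₂ = d₁ − σ√T = 1.187864 − 1.286516 = -0.098652
N(d₁) = 0.882557,  N(d₂) = 0.460707,  e^(−rT) = 0.744597
E₀ = V₀·N(d₁) − D·e^(−rT)·N(d₂)
   = 428.1832·0.882557 − 285.3790·0.744597·0.460707 = 279.999087
B₀ = V₀ − E₀ = 428.1832 − 279.999087 = 148.184113
spread = −(1/T)·ln(B₀/D) − r = −(1/8.4989)·ln(148.184113/285.3790) − 0.0347 = 0.04241146
in basis points: 0.04241146 × 10⁴ = 424.1146 bp

spread=424.1146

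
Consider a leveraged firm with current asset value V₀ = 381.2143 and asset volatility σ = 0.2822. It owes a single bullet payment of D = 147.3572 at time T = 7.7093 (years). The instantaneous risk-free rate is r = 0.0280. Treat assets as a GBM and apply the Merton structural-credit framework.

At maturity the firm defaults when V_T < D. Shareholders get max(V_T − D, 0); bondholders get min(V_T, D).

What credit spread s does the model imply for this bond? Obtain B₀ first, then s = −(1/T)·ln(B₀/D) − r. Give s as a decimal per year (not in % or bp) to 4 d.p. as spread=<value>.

spread=0.0053

d₁ = [ln(V₀/D) + (r + σ²/2)T] / (σ√T)
   = [ln(381.2143/147.3572) + (0.0280 + 0.5·0.2822²)·7.7093] / (0.2822·√7.7093)
   = [0.950502 + 0.522833] / 0.783546 = 1.880342
d₂ = d₁ − σ√T = 1.880342 − 0.783546 = 1.096796
N(d₁) = 0.969969,  N(d₂) = 0.863635,  e^(−rT) = 0.805848
E₀ = V₀·N(d₁) − D·e^(−rT)·N(d₂)
   = 381.2143·0.969969 − 147.3572·0.805848·0.863635 = 267.211711
B₀ = V₀ − E₀ = 381.2143 − 267.211711 = 114.002589
spread = −(1/T)·ln(B₀/D) − r = −(1/7.7093)·ln(114.002589/147.3572) − 0.0280 = 0.00528946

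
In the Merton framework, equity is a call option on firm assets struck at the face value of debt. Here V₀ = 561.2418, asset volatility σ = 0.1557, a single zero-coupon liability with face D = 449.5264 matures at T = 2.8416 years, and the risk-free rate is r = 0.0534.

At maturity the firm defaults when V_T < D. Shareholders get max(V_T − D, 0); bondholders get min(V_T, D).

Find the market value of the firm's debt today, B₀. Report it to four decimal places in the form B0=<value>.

B0=382.0127

d₁ = [ln(V₀/D) + (r + σ²/2)T] / (σ√T)
   = [ln(561.2418/449.5264) + (0.0534 + 0.5·0.1557²)·2.8416] / (0.1557·√2.8416)
   = [0.221957 + 0.186185] / 0.262464 = 1.555040
d₂ = d₁ − σ√T = 1.555040 − 0.262464 = 1.292576
N(d₁) = 0.940032,  N(d₂) = 0.901921,  e^(−rT) = 0.859210
E₀ = V₀·N(d₁) − D·e^(−rT)·N(d₂)
   = 561.2418·0.940032 − 449.5264·0.859210·0.901921 = 179.229115
B₀ = V₀ − E₀ = 561.2418 − 179.229115 = 382.012685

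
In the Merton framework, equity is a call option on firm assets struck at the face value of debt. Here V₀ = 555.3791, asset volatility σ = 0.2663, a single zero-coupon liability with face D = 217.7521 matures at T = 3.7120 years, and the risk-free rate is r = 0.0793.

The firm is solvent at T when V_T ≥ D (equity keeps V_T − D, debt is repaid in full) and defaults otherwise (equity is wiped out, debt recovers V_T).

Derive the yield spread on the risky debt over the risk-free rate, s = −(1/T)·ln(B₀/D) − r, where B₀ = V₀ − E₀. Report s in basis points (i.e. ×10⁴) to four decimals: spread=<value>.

d₁ = [ln(V₀/D) + (r + σ²/2)T] / (σ√T)
   = [ln(555.3791/217.7521) + (0.0793 + 0.5·0.2663²)·3.7120] / (0.2663·√3.7120)
   = [0.936294 + 0.425981] / 0.513068 = 2.655153
d₂ = d₁ − σ√T = 2.655153 − 0.513068 = 2.142085
N(d₁) = 0.996036,  N(d₂) = 0.983907,  e^(−rT) = 0.745007
E₀ = V₀·N(d₁) − D·e^(−rT)·N(d₂)
   = 555.3791·0.996036 − 217.7521·0.745007·0.983907 = 393.561708
B₀ = V₀ − E₀ = 555.3791 − 393.561708 = 161.817392
spread = −(1/T)·ln(B₀/D) − r = −(1/3.7120)·ln(161.817392/217.7521) − 0.0793 = 0.00068081
in basis points: 0.00068081 × 10⁴ = 6.8081 bp

spread=6.8081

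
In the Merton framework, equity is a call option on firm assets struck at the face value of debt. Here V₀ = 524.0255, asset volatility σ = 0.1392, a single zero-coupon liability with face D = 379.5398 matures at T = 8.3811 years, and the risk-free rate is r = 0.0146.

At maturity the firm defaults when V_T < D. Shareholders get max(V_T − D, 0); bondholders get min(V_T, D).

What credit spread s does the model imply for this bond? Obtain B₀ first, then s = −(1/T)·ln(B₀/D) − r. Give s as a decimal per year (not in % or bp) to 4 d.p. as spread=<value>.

spread=0.0041

d₁ = [ln(V₀/D) + (r + σ²/2)T] / (σ√T)
   = [ln(524.0255/379.5398) + (0.0146 + 0.5·0.1392²)·8.3811] / (0.1392·√8.3811)
   = [0.322581 + 0.203563] / 0.402986 = 1.305614
d₂ = d₁ − σ√T = 1.305614 − 0.402986 = 0.902628
N(d₁) = 0.904158,  N(d₂) = 0.816638,  e^(−rT) = 0.884826
E₀ = V₀·N(d₁) − D·e^(−rT)·N(d₂)
   = 524.0255·0.904158 − 379.5398·0.884826·0.816638 = 199.552874
B₀ = V₀ − E₀ = 524.0255 − 199.552874 = 324.472626
spread = −(1/T)·ln(B₀/D) − r = −(1/8.3811)·ln(324.472626/379.5398) − 0.0146 = 0.00410378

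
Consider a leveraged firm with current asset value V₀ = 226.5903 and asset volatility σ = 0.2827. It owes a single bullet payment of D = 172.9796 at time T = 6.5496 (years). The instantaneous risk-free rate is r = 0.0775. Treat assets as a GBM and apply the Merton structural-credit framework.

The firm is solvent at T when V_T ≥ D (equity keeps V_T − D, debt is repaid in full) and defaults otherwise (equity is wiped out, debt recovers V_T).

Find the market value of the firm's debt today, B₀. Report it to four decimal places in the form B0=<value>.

B0=96.4423

d₁ = [ln(V₀/D) + (r + σ²/2)T] / (σ√T)
   = [ln(226.5903/172.9796) + (0.0775 + 0.5·0.2827²)·6.5496] / (0.2827·√6.5496)
   = [0.269970 + 0.769314] / 0.723491 = 1.436484
d₂ = d₁ − σ√T = 1.436484 − 0.723491 = 0.712993
N(d₁) = 0.924568,  N(d₂) = 0.762075,  e^(−rT) = 0.601942
E₀ = V₀·N(d₁) − D·e^(−rT)·N(d₂)
   = 226.5903·0.924568 − 172.9796·0.601942·0.762075 = 130.148000
B₀ = V₀ − E₀ = 226.5903 − 130.148000 = 96.442300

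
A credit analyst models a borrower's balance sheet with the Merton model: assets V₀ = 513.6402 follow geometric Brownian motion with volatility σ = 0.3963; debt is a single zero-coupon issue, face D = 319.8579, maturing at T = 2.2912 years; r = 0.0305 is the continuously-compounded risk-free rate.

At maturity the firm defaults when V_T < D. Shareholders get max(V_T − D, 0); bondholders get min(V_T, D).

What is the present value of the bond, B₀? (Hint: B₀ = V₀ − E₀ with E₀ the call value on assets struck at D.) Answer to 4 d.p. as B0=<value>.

d₁ = [ln(V₀/D) + (r + σ²/2)T] / (σ√T)
   = [ln(513.6402/319.8579) + (0.0305 + 0.5·0.3963²)·2.2912] / (0.3963·√2.2912)
   = [0.473646 + 0.249802] / 0.599868 = 1.206013
d₂ = d₁ − σ√T = 1.206013 − 0.599868 = 0.606145
N(d₁) = 0.886094,  N(d₂) = 0.727791,  e^(−rT) = 0.932504
E₀ = V₀·N(d₁) − D·e^(−rT)·N(d₂)
   = 513.6402·0.886094 − 319.8579·0.932504·0.727791 = 238.056051
B₀ = V₀ − E₀ = 513.6402 − 238.056051 = 275.584149

B0=275.5841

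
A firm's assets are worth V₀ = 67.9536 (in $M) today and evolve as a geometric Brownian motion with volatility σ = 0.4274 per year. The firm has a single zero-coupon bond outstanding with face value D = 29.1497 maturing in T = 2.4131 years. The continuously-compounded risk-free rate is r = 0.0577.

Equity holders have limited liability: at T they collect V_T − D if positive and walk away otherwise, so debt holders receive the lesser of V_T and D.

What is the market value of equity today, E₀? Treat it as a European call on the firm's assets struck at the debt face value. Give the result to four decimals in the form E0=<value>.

d₁ = [ln(V₀/D) + (r + σ²/2)T] / (σ√T)
   = [ln(67.9536/29.1497) + (0.0577 + 0.5·0.4274²)·2.4131] / (0.4274·√2.4131)
   = [0.846380 + 0.359637] / 0.663930 = 1.816484
d₂ = d₁ − σ√T = 1.816484 − 0.663930 = 1.152554
N(d₁) = 0.965352,  N(d₂) = 0.875453,  e^(−rT) = 0.870023
E₀ = V₀·N(d₁) − D·e^(−rT)·N(d₂)
   = 67.9536·0.965352 − 29.1497·0.870023·0.875453 = 43.396852

E0=43.3969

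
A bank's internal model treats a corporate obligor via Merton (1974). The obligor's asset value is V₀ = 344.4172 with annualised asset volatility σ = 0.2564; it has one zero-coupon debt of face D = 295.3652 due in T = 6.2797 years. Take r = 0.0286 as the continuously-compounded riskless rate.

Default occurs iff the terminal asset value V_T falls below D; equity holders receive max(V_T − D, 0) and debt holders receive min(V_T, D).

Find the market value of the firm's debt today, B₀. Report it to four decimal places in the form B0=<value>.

B0=211.7628

d₁ = [ln(V₀/D) + (r + σ²/2)T] / (σ√T)
   = [ln(344.4172/295.3652) + (0.0286 + 0.5·0.2564²)·6.2797] / (0.2564·√6.2797)
   = [0.153641 + 0.386016] / 0.642521 = 0.839906
d₂ = d₁ − σ√T = 0.839906 − 0.642521 = 0.197385
N(d₁) = 0.799519,  N(d₂) = 0.578237,  e^(−rT) = 0.835605
E₀ = V₀·N(d₁) − D·e^(−rT)·N(d₂)
   = 344.4172·0.799519 − 295.3652·0.835605·0.578237 = 132.654440
B₀ = V₀ − E₀ = 344.4172 − 132.654440 = 211.762760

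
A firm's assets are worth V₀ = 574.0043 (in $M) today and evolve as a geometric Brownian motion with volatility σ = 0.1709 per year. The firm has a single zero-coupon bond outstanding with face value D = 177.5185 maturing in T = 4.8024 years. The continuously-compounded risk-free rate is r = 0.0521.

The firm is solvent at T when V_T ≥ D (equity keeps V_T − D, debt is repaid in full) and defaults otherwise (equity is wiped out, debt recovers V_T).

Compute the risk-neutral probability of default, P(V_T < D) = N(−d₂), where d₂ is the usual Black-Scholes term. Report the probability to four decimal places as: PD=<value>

PD=0.0002

d₁ = [ln(V₀/D) + (r + σ²/2)T] / (σ√T)
   = [ln(574.0043/177.5185) + (0.0521 + 0.5·0.1709²)·4.8024] / (0.1709·√4.8024)
   = [1.173562 + 0.320336] / 0.374517 = 3.988870
d₂ = d₁ − σ√T = 3.988870 − 0.374517 = 3.614353
risk-neutral PD = N(−d₂) = N(-3.614353) = 0.000151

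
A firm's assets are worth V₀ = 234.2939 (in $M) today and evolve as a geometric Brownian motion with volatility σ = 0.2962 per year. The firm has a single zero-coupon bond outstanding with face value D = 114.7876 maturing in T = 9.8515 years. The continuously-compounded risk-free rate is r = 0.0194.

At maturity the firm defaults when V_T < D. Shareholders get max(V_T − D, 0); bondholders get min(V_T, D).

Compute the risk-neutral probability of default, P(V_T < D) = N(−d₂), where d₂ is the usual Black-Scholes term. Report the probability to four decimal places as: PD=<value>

PD=0.3057

d₁ = [ln(V₀/D) + (r + σ²/2)T] / (σ√T)
   = [ln(234.2939/114.7876) + (0.0194 + 0.5·0.2962²)·9.8515] / (0.2962·√9.8515)
   = [0.713493 + 0.623277] / 0.929686 = 1.437873
d₂ = d₁ − σ√T = 1.437873 − 0.929686 = 0.508187
risk-neutral PD = N(−d₂) = N(-0.508187) = 0.305661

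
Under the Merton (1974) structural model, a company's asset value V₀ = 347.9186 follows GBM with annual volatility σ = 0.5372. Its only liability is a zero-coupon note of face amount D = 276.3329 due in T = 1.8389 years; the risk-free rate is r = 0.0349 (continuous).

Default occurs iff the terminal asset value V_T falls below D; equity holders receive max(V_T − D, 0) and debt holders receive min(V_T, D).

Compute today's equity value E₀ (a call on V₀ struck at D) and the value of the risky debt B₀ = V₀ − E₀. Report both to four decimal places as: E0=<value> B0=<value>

d₁ = [ln(V₀/D) + (r + σ²/2)T] / (σ√T)
   = [ln(347.9186/276.3329) + (0.0349 + 0.5·0.5372²)·1.8389] / (0.5372·√1.8389)
   = [0.230362 + 0.329516] / 0.728476 = 0.768561
d₂ = d₁ − σ√T = 0.768561 − 0.728476 = 0.040086
N(d₁) = 0.778923,  N(d₂) = 0.515988,  e^(−rT) = 0.937838
E₀ = V₀·N(d₁) − D·e^(−rT)·N(d₂)
   = 347.9186·0.778923 − 276.3329·0.937838·0.515988 = 137.280765
B₀ = V₀ − E₀ = 347.9186 − 137.280765 = 210.637835

E0=137.2808 B0=210.6378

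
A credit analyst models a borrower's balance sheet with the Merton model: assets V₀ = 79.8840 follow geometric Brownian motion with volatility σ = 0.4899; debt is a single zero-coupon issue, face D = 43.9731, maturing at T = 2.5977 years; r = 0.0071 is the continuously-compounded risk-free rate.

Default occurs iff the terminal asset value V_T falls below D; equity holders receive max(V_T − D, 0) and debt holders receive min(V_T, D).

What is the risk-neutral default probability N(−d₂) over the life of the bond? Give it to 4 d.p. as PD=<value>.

PD=0.3502

d₁ = [ln(V₀/D) + (r + σ²/2)T] / (σ√T)
   = [ln(79.8840/43.9731) + (0.0071 + 0.5·0.4899²)·2.5977] / (0.4899·√2.5977)
   = [0.596997 + 0.330170] / 0.789591 = 1.174239
d₂ = d₁ − σ√T = 1.174239 − 0.789591 = 0.384648
risk-neutral PD = N(−d₂) = N(-0.384648) = 0.350249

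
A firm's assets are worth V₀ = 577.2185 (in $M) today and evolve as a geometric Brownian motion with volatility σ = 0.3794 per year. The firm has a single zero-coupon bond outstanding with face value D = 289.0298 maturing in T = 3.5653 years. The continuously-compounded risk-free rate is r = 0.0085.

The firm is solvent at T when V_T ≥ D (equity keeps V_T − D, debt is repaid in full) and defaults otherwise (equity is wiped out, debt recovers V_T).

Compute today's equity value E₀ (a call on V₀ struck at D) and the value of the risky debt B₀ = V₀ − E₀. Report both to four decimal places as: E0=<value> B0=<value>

d₁ = [ln(V₀/D) + (r + σ²/2)T] / (σ√T)
   = [ln(577.2185/289.0298) + (0.0085 + 0.5·0.3794²)·3.5653] / (0.3794·√3.5653)
   = [0.691691 + 0.286907] / 0.716383 = 1.366027
d₂ = d₁ − σ√T = 1.366027 − 0.716383 = 0.649644
N(d₁) = 0.914035,  N(d₂) = 0.742039,  e^(−rT) = 0.970150
E₀ = V₀·N(d₁) − D·e^(−rT)·N(d₂)
   = 577.2185·0.914035 − 289.0298·0.970150·0.742039 = 319.528498
B₀ = V₀ − E₀ = 577.2185 − 319.528498 = 257.690002

E0=319.5285 B0=257.6900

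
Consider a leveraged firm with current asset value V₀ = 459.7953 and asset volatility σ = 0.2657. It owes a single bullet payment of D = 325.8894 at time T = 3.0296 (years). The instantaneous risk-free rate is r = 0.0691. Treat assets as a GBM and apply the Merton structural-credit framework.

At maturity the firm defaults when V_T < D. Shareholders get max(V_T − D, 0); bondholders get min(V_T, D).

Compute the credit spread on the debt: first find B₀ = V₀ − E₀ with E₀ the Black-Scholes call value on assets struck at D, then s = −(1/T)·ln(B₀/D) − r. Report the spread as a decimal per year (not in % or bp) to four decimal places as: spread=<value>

spread=0.0114

d₁ = [ln(V₀/D) + (r + σ²/2)T] / (σ√T)
   = [ln(459.7953/325.8894) + (0.0691 + 0.5·0.2657²)·3.0296] / (0.2657·√3.0296)
   = [0.344223 + 0.316285] / 0.462471 = 1.428217
d₂ = d₁ − σ√T = 1.428217 − 0.462471 = 0.965746
N(d₁) = 0.923385,  N(d₂) = 0.832914,  e^(−rT) = 0.811115
E₀ = V₀·N(d₁) − D·e^(−rT)·N(d₂)
   = 459.7953·0.923385 − 325.8894·0.811115·0.832914 = 204.400781
B₀ = V₀ − E₀ = 459.7953 − 204.400781 = 255.394519
spread = −(1/T)·ln(B₀/D) − r = −(1/3.0296)·ln(255.394519/325.8894) − 0.0691 = 0.01135570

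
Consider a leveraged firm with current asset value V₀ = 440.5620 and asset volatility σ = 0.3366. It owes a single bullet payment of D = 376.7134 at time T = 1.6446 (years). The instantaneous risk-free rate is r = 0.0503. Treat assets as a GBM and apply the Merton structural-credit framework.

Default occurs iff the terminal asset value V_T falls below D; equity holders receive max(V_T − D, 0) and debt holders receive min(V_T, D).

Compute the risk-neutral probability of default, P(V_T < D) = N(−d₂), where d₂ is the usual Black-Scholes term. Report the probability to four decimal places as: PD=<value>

d₁ = [ln(V₀/D) + (r + σ²/2)T] / (σ√T)
   = [ln(440.5620/376.7134) + (0.0503 + 0.5·0.3366²)·1.6446] / (0.3366·√1.6446)
   = [0.156566 + 0.175890] / 0.431662 = 0.770176
d₂ = d₁ − σ√T = 0.770176 − 0.431662 = 0.338514
risk-neutral PD = N(−d₂) = N(-0.338514) = 0.367488

PD=0.3675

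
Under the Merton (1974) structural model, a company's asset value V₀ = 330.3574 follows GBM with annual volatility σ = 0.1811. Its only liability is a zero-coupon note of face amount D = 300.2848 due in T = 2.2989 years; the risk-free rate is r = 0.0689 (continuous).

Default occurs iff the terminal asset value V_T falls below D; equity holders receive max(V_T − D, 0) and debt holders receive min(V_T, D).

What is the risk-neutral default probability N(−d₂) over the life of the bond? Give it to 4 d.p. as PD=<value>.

PD=0.2156

d₁ = [ln(V₀/D) + (r + σ²/2)T] / (σ√T)
   = [ln(330.3574/300.2848) + (0.0689 + 0.5·0.1811²)·2.2989] / (0.1811·√2.2989)
   = [0.095444 + 0.196093] / 0.274586 = 1.061732
d₂ = d₁ − σ√T = 1.061732 − 0.274586 = 0.787146
risk-neutral PD = N(−d₂) = N(-0.787146) = 0.215598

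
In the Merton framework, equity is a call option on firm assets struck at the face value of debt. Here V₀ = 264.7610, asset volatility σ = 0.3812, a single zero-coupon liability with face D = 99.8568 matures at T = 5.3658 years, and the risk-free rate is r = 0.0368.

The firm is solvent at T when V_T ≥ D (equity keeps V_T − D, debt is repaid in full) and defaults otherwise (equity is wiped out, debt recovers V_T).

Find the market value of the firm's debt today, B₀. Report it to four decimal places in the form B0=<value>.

d₁ = [ln(V₀/D) + (r + σ²/2)T] / (σ√T)
   = [ln(264.7610/99.8568) + (0.0368 + 0.5·0.3812²)·5.3658] / (0.3812·√5.3658)
   = [0.975090 + 0.587323] / 0.883019 = 1.769399
d₂ = d₁ − σ√T = 1.769399 − 0.883019 = 0.886380
N(d₁) = 0.961586,  N(d₂) = 0.812294,  e^(−rT) = 0.820812
E₀ = V₀·N(d₁) − D·e^(−rT)·N(d₂)
   = 264.7610·0.961586 − 99.8568·0.820812·0.812294 = 188.012026
B₀ = V₀ − E₀ = 264.7610 − 188.012026 = 76.748974

B0=76.7490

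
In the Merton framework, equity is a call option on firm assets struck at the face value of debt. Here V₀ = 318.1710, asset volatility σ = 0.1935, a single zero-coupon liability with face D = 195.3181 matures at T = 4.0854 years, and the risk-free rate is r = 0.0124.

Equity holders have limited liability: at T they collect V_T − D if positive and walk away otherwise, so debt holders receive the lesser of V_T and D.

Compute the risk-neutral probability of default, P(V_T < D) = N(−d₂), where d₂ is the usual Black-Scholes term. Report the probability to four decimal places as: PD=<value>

PD=0.1187

d₁ = [ln(V₀/D) + (r + σ²/2)T] / (σ√T)
   = [ln(318.1710/195.3181) + (0.0124 + 0.5·0.1935²)·4.0854] / (0.1935·√4.0854)
   = [0.487959 + 0.127142] / 0.391109 = 1.572710
d₂ = d₁ − σ√T = 1.572710 − 0.391109 = 1.181601
risk-neutral PD = N(−d₂) = N(-1.181601) = 0.118682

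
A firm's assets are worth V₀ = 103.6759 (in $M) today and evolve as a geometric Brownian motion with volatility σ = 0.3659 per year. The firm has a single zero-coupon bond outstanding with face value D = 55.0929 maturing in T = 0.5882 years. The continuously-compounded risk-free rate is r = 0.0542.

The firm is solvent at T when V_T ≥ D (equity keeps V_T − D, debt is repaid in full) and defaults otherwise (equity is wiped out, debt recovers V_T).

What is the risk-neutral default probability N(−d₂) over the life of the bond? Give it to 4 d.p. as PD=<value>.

d₁ = [ln(V₀/D) + (r + σ²/2)T] / (σ√T)
   = [ln(103.6759/55.0929) + (0.0542 + 0.5·0.3659²)·0.5882] / (0.3659·√0.5882)
   = [0.632249 + 0.071255] / 0.280624 = 2.506928
d₂ = d₁ − σ√T = 2.506928 − 0.280624 = 2.226303
risk-neutral PD = N(−d₂) = N(-2.226303) = 0.012997

PD=0.0130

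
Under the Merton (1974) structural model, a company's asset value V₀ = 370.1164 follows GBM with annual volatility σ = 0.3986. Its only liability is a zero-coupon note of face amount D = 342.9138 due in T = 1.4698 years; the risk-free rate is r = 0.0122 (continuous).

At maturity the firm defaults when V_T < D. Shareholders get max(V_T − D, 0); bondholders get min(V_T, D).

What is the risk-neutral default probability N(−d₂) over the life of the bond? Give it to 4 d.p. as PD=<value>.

PD=0.5186

d₁ = [ln(V₀/D) + (r + σ²/2)T] / (σ√T)
   = [ln(370.1164/342.9138) + (0.0122 + 0.5·0.3986²)·1.4698] / (0.3986·√1.4698)
   = [0.076338 + 0.134694] / 0.483244 = 0.436699
d₂ = d₁ − σ√T = 0.436699 − 0.483244 = -0.046544
risk-neutral PD = N(−d₂) = N(0.046544) = 0.518562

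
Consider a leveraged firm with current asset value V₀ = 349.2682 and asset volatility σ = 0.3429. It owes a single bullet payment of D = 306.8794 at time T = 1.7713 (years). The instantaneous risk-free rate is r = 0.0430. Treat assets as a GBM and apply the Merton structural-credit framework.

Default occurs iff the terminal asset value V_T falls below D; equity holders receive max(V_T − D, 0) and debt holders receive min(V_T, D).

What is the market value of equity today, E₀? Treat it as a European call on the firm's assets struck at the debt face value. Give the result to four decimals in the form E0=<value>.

d₁ = [ln(V₀/D) + (r + σ²/2)T] / (σ√T)
   = [ln(349.2682/306.8794) + (0.0430 + 0.5·0.3429²)·1.7713] / (0.3429·√1.7713)
   = [0.129385 + 0.180301] / 0.456366 = 0.678591
d₂ = d₁ − σ√T = 0.678591 − 0.456366 = 0.222225
N(d₁) = 0.751302,  N(d₂) = 0.587931,  e^(−rT) = 0.926662
E₀ = V₀·N(d₁) − D·e^(−rT)·N(d₂)
   = 349.2682·0.751302 − 306.8794·0.926662·0.587931 = 95.213783

E0=95.2138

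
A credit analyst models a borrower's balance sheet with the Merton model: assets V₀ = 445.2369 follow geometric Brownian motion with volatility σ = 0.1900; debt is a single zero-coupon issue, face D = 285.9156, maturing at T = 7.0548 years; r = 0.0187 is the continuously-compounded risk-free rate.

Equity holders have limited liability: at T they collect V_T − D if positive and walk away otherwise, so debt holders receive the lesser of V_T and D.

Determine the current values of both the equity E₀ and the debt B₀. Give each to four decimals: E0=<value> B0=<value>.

d₁ = [ln(V₀/D) + (r + σ²/2)T] / (σ√T)
   = [ln(445.2369/285.9156) + (0.0187 + 0.5·0.1900²)·7.0548] / (0.1900·√7.0548)
   = [0.442910 + 0.259264] / 0.504657 = 1.391389
d₂ = d₁ − σ√T = 1.391389 − 0.504657 = 0.886733
N(d₁) = 0.917946,  N(d₂) = 0.812389,  e^(−rT) = 0.876407
E₀ = V₀·N(d₁) − D·e^(−rT)·N(d₂)
   = 445.2369·0.917946 − 285.9156·0.876407·0.812389 = 205.136520
B₀ = V₀ − E₀ = 445.2369 − 205.136520 = 240.100380

E0=205.1365 B0=240.1004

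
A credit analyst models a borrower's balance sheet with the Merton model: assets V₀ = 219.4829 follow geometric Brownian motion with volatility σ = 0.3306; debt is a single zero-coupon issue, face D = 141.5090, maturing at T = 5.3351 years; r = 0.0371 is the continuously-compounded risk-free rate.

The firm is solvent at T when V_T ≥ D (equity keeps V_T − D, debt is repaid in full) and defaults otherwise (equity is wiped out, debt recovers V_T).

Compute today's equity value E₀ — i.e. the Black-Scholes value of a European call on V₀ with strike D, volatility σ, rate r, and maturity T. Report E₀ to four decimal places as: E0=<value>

d₁ = [ln(V₀/D) + (r + σ²/2)T] / (σ√T)
   = [ln(219.4829/141.5090) + (0.0371 + 0.5·0.3306²)·5.3351] / (0.3306·√5.3351)
   = [0.438911 + 0.489486] / 0.763614 = 1.215793
d₂ = d₁ − σ√T = 1.215793 − 0.763614 = 0.452178
N(d₁) = 0.887968,  N(d₂) = 0.674430,  e^(−rT) = 0.820425
E₀ = V₀·N(d₁) − D·e^(−rT)·N(d₂)
   = 219.4829·0.887968 − 141.5090·0.820425·0.674430 = 116.594140

E0=116.5941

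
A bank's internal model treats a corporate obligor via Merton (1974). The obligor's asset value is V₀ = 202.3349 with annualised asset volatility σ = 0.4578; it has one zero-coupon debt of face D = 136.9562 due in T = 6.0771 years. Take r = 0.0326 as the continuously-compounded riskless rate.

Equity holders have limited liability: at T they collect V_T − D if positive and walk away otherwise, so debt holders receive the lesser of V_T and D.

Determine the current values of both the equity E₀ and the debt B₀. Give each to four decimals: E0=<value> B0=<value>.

E0=119.9989 B0=82.3360

d₁ = [ln(V₀/D) + (r + σ²/2)T] / (σ√T)
   = [ln(202.3349/136.9562) + (0.0326 + 0.5·0.4578²)·6.0771] / (0.4578·√6.0771)
   = [0.390263 + 0.834935] / 1.128558 = 1.085632
d₂ = d₁ − σ√T = 1.085632 − 1.128558 = -0.042927
N(d₁) = 0.861179,  N(d₂) = 0.482880,  e^(−rT) = 0.820277
E₀ = V₀·N(d₁) − D·e^(−rT)·N(d₂)
   = 202.3349·0.861179 − 136.9562·0.820277·0.482880 = 119.998865
B₀ = V₀ − E₀ = 202.3349 − 119.998865 = 82.336035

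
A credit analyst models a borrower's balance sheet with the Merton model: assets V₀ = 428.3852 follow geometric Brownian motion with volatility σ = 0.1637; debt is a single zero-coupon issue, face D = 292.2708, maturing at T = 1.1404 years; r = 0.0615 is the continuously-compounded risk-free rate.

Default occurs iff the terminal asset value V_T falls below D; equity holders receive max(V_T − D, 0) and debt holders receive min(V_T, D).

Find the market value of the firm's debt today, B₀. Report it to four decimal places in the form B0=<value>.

d₁ = [ln(V₀/D) + (r + σ²/2)T] / (σ√T)
   = [ln(428.3852/292.2708) + (0.0615 + 0.5·0.1637²)·1.1404] / (0.1637·√1.1404)
   = [0.382342 + 0.085415] / 0.174814 = 2.675733
d₂ = d₁ − σ√T = 2.675733 − 0.174814 = 2.500918
N(d₁) = 0.996272,  N(d₂) = 0.993806,  e^(−rT) = 0.932268
E₀ = V₀·N(d₁) − D·e^(−rT)·N(d₂)
   = 428.3852·0.996272 − 292.2708·0.932268·0.993806 = 156.000836
B₀ = V₀ − E₀ = 428.3852 − 156.000836 = 272.384364

B0=272.3844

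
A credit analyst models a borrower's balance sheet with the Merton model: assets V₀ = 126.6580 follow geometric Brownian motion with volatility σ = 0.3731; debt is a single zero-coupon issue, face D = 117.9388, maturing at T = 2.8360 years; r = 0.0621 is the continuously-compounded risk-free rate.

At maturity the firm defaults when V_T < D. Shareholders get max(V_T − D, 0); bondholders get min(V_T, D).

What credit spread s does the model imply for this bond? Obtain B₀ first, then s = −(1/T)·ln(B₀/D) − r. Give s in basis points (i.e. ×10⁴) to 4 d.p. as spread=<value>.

d₁ = [ln(V₀/D) + (r + σ²/2)T] / (σ√T)
   = [ln(126.6580/117.9388) + (0.0621 + 0.5·0.3731²)·2.8360] / (0.3731·√2.8360)
   = [0.071325 + 0.373506] / 0.628316 = 0.707973
d₂ = d₁ − σ√T = 0.707973 − 0.628316 = 0.079657
N(d₁) = 0.760519,  N(d₂) = 0.531745,  e^(−rT) = 0.838521
E₀ = V₀·N(d₁) − D·e^(−rT)·N(d₂)
   = 126.6580·0.760519 − 117.9388·0.838521·0.531745 = 43.739353
B₀ = V₀ − E₀ = 126.6580 − 43.739353 = 82.918647
spread = −(1/T)·ln(B₀/D) − r = −(1/2.8360)·ln(82.918647/117.9388) − 0.0621 = 0.06212633
in basis points: 0.06212633 × 10⁴ = 621.2633 bp

spread=621.2633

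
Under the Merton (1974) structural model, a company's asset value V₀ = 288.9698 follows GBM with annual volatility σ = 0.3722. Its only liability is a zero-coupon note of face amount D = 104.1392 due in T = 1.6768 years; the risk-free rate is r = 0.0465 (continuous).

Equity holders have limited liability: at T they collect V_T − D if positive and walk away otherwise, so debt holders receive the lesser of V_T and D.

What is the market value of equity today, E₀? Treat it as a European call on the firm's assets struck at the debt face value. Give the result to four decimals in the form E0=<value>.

E0=192.9474

d₁ = [ln(V₀/D) + (r + σ²/2)T] / (σ√T)
   = [ln(288.9698/104.1392) + (0.0465 + 0.5·0.3722²)·1.6768] / (0.3722·√1.6768)
   = [1.020594 + 0.194117] / 0.481967 = 2.520321
d₂ = d₁ − σ√T = 2.520321 − 0.481967 = 2.038355
N(d₁) = 0.994138,  N(d₂) = 0.979243,  e^(−rT) = 0.924991
E₀ = V₀·N(d₁) − D·e^(−rT)·N(d₂)
   = 288.9698·0.994138 − 104.1392·0.924991·0.979243 = 192.947417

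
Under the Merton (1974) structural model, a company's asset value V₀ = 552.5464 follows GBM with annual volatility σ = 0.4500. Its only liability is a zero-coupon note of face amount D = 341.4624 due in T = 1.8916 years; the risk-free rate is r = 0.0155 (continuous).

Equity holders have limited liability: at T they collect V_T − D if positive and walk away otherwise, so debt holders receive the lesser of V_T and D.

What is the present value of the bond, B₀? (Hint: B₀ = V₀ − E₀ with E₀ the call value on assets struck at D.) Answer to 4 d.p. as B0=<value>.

B0=301.9867

d₁ = [ln(V₀/D) + (r + σ²/2)T] / (σ√T)
   = [ln(552.5464/341.4624) + (0.0155 + 0.5·0.4500²)·1.8916] / (0.4500·√1.8916)
   = [0.481300 + 0.220844] / 0.618910 = 1.134486
d₂ = d₁ − σ√T = 1.134486 − 0.618910 = 0.515576
N(d₁) = 0.871705,  N(d₂) = 0.696925,  e^(−rT) = 0.971106
E₀ = V₀·N(d₁) − D·e^(−rT)·N(d₂)
   = 552.5464·0.871705 − 341.4624·0.971106·0.696925 = 250.559658
B₀ = V₀ − E₀ = 552.5464 − 250.559658 = 301.986742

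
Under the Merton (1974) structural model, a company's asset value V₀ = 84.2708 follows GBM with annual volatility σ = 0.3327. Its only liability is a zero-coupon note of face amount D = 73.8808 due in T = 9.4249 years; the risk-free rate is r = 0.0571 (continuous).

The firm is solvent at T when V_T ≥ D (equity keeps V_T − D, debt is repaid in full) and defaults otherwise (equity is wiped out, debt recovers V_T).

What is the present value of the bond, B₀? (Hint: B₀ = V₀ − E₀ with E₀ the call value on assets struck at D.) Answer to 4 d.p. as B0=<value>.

B0=34.3111

d₁ = [ln(V₀/D) + (r + σ²/2)T] / (σ√T)
   = [ln(84.2708/73.8808) + (0.0571 + 0.5·0.3327²)·9.4249] / (0.3327·√9.4249)
   = [0.131582 + 1.059780] / 1.021389 = 1.166414
d₂ = d₁ − σ√T = 1.166414 − 1.021389 = 0.145025
N(d₁) = 0.878276,  N(d₂) = 0.557654,  e^(−rT) = 0.583820
E₀ = V₀·N(d₁) − D·e^(−rT)·N(d₂)
   = 84.2708·0.878276 − 73.8808·0.583820·0.557654 = 49.959682
B₀ = V₀ − E₀ = 84.2708 − 49.959682 = 34.311118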